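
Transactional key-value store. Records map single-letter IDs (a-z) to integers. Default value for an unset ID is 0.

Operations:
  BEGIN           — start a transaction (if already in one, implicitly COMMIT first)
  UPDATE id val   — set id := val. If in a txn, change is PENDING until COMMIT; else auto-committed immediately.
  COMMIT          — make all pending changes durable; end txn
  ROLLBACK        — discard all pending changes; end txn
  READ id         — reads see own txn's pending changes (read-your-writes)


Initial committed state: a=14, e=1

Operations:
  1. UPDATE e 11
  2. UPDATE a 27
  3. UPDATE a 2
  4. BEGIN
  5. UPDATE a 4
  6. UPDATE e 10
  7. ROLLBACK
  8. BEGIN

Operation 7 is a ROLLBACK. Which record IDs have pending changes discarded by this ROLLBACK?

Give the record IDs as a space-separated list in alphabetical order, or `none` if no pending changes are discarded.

Answer: a e

Derivation:
Initial committed: {a=14, e=1}
Op 1: UPDATE e=11 (auto-commit; committed e=11)
Op 2: UPDATE a=27 (auto-commit; committed a=27)
Op 3: UPDATE a=2 (auto-commit; committed a=2)
Op 4: BEGIN: in_txn=True, pending={}
Op 5: UPDATE a=4 (pending; pending now {a=4})
Op 6: UPDATE e=10 (pending; pending now {a=4, e=10})
Op 7: ROLLBACK: discarded pending ['a', 'e']; in_txn=False
Op 8: BEGIN: in_txn=True, pending={}
ROLLBACK at op 7 discards: ['a', 'e']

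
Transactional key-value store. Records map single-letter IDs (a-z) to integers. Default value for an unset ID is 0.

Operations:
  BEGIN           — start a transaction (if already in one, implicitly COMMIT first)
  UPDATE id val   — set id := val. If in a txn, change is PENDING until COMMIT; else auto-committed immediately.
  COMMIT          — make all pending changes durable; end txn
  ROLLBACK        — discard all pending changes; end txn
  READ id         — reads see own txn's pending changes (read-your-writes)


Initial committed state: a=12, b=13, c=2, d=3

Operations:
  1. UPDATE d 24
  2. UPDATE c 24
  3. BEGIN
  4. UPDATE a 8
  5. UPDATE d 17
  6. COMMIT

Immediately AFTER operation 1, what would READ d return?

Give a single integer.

Initial committed: {a=12, b=13, c=2, d=3}
Op 1: UPDATE d=24 (auto-commit; committed d=24)
After op 1: visible(d) = 24 (pending={}, committed={a=12, b=13, c=2, d=24})

Answer: 24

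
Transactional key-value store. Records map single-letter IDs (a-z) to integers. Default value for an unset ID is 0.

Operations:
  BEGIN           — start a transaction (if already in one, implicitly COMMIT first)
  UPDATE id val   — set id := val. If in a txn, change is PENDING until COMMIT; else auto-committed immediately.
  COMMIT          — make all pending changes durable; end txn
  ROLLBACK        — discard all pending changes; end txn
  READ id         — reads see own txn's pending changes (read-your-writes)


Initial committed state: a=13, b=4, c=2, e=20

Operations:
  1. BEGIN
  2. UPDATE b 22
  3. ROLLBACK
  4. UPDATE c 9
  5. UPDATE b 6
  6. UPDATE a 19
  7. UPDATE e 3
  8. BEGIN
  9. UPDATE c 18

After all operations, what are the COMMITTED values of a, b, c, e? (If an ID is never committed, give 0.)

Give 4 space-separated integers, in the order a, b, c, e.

Initial committed: {a=13, b=4, c=2, e=20}
Op 1: BEGIN: in_txn=True, pending={}
Op 2: UPDATE b=22 (pending; pending now {b=22})
Op 3: ROLLBACK: discarded pending ['b']; in_txn=False
Op 4: UPDATE c=9 (auto-commit; committed c=9)
Op 5: UPDATE b=6 (auto-commit; committed b=6)
Op 6: UPDATE a=19 (auto-commit; committed a=19)
Op 7: UPDATE e=3 (auto-commit; committed e=3)
Op 8: BEGIN: in_txn=True, pending={}
Op 9: UPDATE c=18 (pending; pending now {c=18})
Final committed: {a=19, b=6, c=9, e=3}

Answer: 19 6 9 3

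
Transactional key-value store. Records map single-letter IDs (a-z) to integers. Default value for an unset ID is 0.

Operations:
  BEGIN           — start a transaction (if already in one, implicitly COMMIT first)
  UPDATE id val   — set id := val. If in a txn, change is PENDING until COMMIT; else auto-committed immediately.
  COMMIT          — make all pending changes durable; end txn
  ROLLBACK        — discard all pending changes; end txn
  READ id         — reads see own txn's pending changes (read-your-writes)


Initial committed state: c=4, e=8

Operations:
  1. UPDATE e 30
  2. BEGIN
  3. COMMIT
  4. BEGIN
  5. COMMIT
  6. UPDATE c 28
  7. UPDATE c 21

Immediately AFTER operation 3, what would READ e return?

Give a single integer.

Answer: 30

Derivation:
Initial committed: {c=4, e=8}
Op 1: UPDATE e=30 (auto-commit; committed e=30)
Op 2: BEGIN: in_txn=True, pending={}
Op 3: COMMIT: merged [] into committed; committed now {c=4, e=30}
After op 3: visible(e) = 30 (pending={}, committed={c=4, e=30})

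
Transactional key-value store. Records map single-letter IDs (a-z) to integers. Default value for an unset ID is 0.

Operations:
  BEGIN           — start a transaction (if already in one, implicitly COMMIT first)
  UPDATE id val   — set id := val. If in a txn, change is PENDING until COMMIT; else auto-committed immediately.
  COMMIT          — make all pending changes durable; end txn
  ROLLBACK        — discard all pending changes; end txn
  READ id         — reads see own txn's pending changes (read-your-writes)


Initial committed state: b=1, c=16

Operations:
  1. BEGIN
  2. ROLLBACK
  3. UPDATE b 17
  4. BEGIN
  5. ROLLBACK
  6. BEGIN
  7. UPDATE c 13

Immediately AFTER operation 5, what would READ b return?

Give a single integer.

Answer: 17

Derivation:
Initial committed: {b=1, c=16}
Op 1: BEGIN: in_txn=True, pending={}
Op 2: ROLLBACK: discarded pending []; in_txn=False
Op 3: UPDATE b=17 (auto-commit; committed b=17)
Op 4: BEGIN: in_txn=True, pending={}
Op 5: ROLLBACK: discarded pending []; in_txn=False
After op 5: visible(b) = 17 (pending={}, committed={b=17, c=16})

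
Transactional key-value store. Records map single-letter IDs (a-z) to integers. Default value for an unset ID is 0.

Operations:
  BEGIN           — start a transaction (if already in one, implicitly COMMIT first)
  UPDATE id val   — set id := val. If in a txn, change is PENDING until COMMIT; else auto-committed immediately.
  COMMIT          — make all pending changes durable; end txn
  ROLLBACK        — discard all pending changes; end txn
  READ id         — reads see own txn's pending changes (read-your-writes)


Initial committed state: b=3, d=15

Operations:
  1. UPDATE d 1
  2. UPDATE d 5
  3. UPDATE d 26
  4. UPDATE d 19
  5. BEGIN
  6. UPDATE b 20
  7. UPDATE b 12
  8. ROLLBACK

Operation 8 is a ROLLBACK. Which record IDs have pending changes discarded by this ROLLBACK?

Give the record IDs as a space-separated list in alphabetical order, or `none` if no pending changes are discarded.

Answer: b

Derivation:
Initial committed: {b=3, d=15}
Op 1: UPDATE d=1 (auto-commit; committed d=1)
Op 2: UPDATE d=5 (auto-commit; committed d=5)
Op 3: UPDATE d=26 (auto-commit; committed d=26)
Op 4: UPDATE d=19 (auto-commit; committed d=19)
Op 5: BEGIN: in_txn=True, pending={}
Op 6: UPDATE b=20 (pending; pending now {b=20})
Op 7: UPDATE b=12 (pending; pending now {b=12})
Op 8: ROLLBACK: discarded pending ['b']; in_txn=False
ROLLBACK at op 8 discards: ['b']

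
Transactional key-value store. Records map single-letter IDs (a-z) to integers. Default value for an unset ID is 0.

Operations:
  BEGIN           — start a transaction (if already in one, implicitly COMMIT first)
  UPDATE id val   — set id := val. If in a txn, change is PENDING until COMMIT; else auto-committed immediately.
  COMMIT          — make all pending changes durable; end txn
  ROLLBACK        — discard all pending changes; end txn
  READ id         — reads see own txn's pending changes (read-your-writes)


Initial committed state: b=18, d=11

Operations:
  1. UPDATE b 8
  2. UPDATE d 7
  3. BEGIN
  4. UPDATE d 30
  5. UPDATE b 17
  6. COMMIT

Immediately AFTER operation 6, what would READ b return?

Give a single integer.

Answer: 17

Derivation:
Initial committed: {b=18, d=11}
Op 1: UPDATE b=8 (auto-commit; committed b=8)
Op 2: UPDATE d=7 (auto-commit; committed d=7)
Op 3: BEGIN: in_txn=True, pending={}
Op 4: UPDATE d=30 (pending; pending now {d=30})
Op 5: UPDATE b=17 (pending; pending now {b=17, d=30})
Op 6: COMMIT: merged ['b', 'd'] into committed; committed now {b=17, d=30}
After op 6: visible(b) = 17 (pending={}, committed={b=17, d=30})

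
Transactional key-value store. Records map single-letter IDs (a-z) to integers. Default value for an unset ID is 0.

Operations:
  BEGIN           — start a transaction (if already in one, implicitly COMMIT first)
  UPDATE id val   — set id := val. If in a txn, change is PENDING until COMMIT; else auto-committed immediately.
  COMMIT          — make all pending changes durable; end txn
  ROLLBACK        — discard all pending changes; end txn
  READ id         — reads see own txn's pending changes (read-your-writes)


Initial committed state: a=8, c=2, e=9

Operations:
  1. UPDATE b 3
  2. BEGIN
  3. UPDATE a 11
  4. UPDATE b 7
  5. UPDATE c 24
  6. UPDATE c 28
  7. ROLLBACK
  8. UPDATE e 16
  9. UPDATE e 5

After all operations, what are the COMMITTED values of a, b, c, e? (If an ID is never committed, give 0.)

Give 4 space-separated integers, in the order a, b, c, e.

Initial committed: {a=8, c=2, e=9}
Op 1: UPDATE b=3 (auto-commit; committed b=3)
Op 2: BEGIN: in_txn=True, pending={}
Op 3: UPDATE a=11 (pending; pending now {a=11})
Op 4: UPDATE b=7 (pending; pending now {a=11, b=7})
Op 5: UPDATE c=24 (pending; pending now {a=11, b=7, c=24})
Op 6: UPDATE c=28 (pending; pending now {a=11, b=7, c=28})
Op 7: ROLLBACK: discarded pending ['a', 'b', 'c']; in_txn=False
Op 8: UPDATE e=16 (auto-commit; committed e=16)
Op 9: UPDATE e=5 (auto-commit; committed e=5)
Final committed: {a=8, b=3, c=2, e=5}

Answer: 8 3 2 5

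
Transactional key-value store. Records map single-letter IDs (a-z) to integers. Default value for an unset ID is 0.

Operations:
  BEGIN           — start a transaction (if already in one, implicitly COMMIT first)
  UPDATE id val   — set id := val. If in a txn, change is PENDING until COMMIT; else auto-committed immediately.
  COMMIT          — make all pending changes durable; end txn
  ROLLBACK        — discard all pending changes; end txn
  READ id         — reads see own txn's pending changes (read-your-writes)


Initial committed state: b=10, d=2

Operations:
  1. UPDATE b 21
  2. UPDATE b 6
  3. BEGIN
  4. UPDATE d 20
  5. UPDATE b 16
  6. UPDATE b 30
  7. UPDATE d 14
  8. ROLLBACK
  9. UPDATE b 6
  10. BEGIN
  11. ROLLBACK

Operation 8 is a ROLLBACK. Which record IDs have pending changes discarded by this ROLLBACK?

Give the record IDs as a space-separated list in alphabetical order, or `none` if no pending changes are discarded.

Initial committed: {b=10, d=2}
Op 1: UPDATE b=21 (auto-commit; committed b=21)
Op 2: UPDATE b=6 (auto-commit; committed b=6)
Op 3: BEGIN: in_txn=True, pending={}
Op 4: UPDATE d=20 (pending; pending now {d=20})
Op 5: UPDATE b=16 (pending; pending now {b=16, d=20})
Op 6: UPDATE b=30 (pending; pending now {b=30, d=20})
Op 7: UPDATE d=14 (pending; pending now {b=30, d=14})
Op 8: ROLLBACK: discarded pending ['b', 'd']; in_txn=False
Op 9: UPDATE b=6 (auto-commit; committed b=6)
Op 10: BEGIN: in_txn=True, pending={}
Op 11: ROLLBACK: discarded pending []; in_txn=False
ROLLBACK at op 8 discards: ['b', 'd']

Answer: b d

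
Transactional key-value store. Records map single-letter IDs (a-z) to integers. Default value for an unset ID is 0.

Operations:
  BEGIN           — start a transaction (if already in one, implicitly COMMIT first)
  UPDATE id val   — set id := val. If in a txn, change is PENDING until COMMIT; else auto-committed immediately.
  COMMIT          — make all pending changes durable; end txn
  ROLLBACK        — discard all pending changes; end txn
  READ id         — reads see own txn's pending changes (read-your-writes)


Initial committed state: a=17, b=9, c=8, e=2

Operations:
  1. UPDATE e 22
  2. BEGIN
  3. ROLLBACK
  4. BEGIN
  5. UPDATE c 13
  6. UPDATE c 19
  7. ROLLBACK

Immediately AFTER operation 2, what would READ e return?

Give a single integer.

Answer: 22

Derivation:
Initial committed: {a=17, b=9, c=8, e=2}
Op 1: UPDATE e=22 (auto-commit; committed e=22)
Op 2: BEGIN: in_txn=True, pending={}
After op 2: visible(e) = 22 (pending={}, committed={a=17, b=9, c=8, e=22})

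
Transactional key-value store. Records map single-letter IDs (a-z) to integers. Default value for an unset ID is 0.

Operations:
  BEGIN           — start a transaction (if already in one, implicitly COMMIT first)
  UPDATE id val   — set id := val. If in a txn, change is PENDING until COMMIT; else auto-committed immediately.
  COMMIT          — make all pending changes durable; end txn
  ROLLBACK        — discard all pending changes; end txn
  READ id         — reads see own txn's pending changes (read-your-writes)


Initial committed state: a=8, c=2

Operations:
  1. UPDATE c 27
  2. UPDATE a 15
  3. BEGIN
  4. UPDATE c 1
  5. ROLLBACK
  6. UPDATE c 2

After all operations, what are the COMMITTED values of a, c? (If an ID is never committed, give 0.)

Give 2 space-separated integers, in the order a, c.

Answer: 15 2

Derivation:
Initial committed: {a=8, c=2}
Op 1: UPDATE c=27 (auto-commit; committed c=27)
Op 2: UPDATE a=15 (auto-commit; committed a=15)
Op 3: BEGIN: in_txn=True, pending={}
Op 4: UPDATE c=1 (pending; pending now {c=1})
Op 5: ROLLBACK: discarded pending ['c']; in_txn=False
Op 6: UPDATE c=2 (auto-commit; committed c=2)
Final committed: {a=15, c=2}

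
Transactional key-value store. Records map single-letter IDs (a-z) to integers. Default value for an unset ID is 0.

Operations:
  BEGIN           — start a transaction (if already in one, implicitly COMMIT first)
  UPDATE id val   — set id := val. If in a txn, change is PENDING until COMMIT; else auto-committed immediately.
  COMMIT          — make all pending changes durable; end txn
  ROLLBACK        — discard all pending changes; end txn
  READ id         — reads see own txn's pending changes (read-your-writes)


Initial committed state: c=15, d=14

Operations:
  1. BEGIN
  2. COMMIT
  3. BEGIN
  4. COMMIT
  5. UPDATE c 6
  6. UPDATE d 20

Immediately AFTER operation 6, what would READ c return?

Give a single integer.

Initial committed: {c=15, d=14}
Op 1: BEGIN: in_txn=True, pending={}
Op 2: COMMIT: merged [] into committed; committed now {c=15, d=14}
Op 3: BEGIN: in_txn=True, pending={}
Op 4: COMMIT: merged [] into committed; committed now {c=15, d=14}
Op 5: UPDATE c=6 (auto-commit; committed c=6)
Op 6: UPDATE d=20 (auto-commit; committed d=20)
After op 6: visible(c) = 6 (pending={}, committed={c=6, d=20})

Answer: 6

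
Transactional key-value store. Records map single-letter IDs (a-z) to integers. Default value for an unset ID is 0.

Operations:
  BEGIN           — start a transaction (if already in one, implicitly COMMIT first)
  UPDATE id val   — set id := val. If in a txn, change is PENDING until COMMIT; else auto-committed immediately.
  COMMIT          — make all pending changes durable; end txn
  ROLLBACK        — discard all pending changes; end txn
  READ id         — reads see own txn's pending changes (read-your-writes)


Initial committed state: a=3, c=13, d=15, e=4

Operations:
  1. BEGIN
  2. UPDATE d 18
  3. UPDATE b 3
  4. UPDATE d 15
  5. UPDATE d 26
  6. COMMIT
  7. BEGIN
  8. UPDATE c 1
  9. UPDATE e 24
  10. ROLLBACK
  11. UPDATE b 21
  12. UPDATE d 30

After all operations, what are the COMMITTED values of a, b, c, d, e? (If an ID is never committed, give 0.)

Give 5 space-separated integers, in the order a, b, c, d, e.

Answer: 3 21 13 30 4

Derivation:
Initial committed: {a=3, c=13, d=15, e=4}
Op 1: BEGIN: in_txn=True, pending={}
Op 2: UPDATE d=18 (pending; pending now {d=18})
Op 3: UPDATE b=3 (pending; pending now {b=3, d=18})
Op 4: UPDATE d=15 (pending; pending now {b=3, d=15})
Op 5: UPDATE d=26 (pending; pending now {b=3, d=26})
Op 6: COMMIT: merged ['b', 'd'] into committed; committed now {a=3, b=3, c=13, d=26, e=4}
Op 7: BEGIN: in_txn=True, pending={}
Op 8: UPDATE c=1 (pending; pending now {c=1})
Op 9: UPDATE e=24 (pending; pending now {c=1, e=24})
Op 10: ROLLBACK: discarded pending ['c', 'e']; in_txn=False
Op 11: UPDATE b=21 (auto-commit; committed b=21)
Op 12: UPDATE d=30 (auto-commit; committed d=30)
Final committed: {a=3, b=21, c=13, d=30, e=4}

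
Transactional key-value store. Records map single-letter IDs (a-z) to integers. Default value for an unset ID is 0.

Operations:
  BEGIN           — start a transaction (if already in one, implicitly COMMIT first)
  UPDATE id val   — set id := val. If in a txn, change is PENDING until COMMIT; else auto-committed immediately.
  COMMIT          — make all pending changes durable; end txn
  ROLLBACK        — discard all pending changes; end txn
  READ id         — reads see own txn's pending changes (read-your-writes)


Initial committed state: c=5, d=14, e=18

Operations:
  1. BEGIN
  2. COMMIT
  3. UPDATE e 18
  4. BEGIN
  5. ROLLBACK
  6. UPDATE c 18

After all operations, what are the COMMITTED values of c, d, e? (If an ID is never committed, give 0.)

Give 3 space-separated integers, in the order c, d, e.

Answer: 18 14 18

Derivation:
Initial committed: {c=5, d=14, e=18}
Op 1: BEGIN: in_txn=True, pending={}
Op 2: COMMIT: merged [] into committed; committed now {c=5, d=14, e=18}
Op 3: UPDATE e=18 (auto-commit; committed e=18)
Op 4: BEGIN: in_txn=True, pending={}
Op 5: ROLLBACK: discarded pending []; in_txn=False
Op 6: UPDATE c=18 (auto-commit; committed c=18)
Final committed: {c=18, d=14, e=18}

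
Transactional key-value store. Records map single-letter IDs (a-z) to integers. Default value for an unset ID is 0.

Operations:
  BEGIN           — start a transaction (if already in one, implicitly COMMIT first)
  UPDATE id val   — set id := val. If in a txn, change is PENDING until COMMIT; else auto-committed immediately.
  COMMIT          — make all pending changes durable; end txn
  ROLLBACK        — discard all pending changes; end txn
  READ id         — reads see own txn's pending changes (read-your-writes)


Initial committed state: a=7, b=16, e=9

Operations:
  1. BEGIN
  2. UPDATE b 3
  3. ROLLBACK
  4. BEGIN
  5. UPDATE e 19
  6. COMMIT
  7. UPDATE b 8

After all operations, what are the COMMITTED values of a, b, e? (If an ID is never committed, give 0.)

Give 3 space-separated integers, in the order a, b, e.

Initial committed: {a=7, b=16, e=9}
Op 1: BEGIN: in_txn=True, pending={}
Op 2: UPDATE b=3 (pending; pending now {b=3})
Op 3: ROLLBACK: discarded pending ['b']; in_txn=False
Op 4: BEGIN: in_txn=True, pending={}
Op 5: UPDATE e=19 (pending; pending now {e=19})
Op 6: COMMIT: merged ['e'] into committed; committed now {a=7, b=16, e=19}
Op 7: UPDATE b=8 (auto-commit; committed b=8)
Final committed: {a=7, b=8, e=19}

Answer: 7 8 19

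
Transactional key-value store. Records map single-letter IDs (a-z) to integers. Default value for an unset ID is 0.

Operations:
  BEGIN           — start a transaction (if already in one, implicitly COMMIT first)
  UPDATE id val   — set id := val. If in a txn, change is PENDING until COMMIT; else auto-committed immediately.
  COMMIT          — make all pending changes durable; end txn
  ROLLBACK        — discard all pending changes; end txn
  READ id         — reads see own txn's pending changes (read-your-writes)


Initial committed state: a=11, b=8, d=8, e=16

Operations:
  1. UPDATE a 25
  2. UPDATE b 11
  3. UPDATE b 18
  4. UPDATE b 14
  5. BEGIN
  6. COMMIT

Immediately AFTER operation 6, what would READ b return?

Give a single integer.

Answer: 14

Derivation:
Initial committed: {a=11, b=8, d=8, e=16}
Op 1: UPDATE a=25 (auto-commit; committed a=25)
Op 2: UPDATE b=11 (auto-commit; committed b=11)
Op 3: UPDATE b=18 (auto-commit; committed b=18)
Op 4: UPDATE b=14 (auto-commit; committed b=14)
Op 5: BEGIN: in_txn=True, pending={}
Op 6: COMMIT: merged [] into committed; committed now {a=25, b=14, d=8, e=16}
After op 6: visible(b) = 14 (pending={}, committed={a=25, b=14, d=8, e=16})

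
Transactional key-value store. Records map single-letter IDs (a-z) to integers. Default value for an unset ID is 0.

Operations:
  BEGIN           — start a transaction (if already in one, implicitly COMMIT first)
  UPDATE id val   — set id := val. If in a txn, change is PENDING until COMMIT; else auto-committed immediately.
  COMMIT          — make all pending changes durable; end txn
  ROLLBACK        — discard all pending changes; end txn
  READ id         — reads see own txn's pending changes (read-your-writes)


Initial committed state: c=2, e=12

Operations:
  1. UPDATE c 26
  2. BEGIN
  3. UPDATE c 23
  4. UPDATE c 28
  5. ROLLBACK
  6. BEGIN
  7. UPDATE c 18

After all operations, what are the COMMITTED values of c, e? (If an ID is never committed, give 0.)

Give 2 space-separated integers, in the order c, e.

Initial committed: {c=2, e=12}
Op 1: UPDATE c=26 (auto-commit; committed c=26)
Op 2: BEGIN: in_txn=True, pending={}
Op 3: UPDATE c=23 (pending; pending now {c=23})
Op 4: UPDATE c=28 (pending; pending now {c=28})
Op 5: ROLLBACK: discarded pending ['c']; in_txn=False
Op 6: BEGIN: in_txn=True, pending={}
Op 7: UPDATE c=18 (pending; pending now {c=18})
Final committed: {c=26, e=12}

Answer: 26 12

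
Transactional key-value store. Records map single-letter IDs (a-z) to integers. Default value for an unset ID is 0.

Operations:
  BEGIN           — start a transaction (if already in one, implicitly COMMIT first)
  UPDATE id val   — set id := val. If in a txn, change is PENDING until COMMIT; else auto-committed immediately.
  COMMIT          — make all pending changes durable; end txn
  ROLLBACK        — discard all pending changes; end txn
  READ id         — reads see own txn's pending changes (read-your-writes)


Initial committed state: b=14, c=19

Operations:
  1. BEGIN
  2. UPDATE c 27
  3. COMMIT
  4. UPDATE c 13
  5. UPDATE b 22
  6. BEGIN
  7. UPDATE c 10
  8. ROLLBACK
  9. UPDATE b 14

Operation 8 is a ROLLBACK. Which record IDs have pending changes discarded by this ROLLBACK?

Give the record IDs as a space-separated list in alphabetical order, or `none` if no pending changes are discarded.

Initial committed: {b=14, c=19}
Op 1: BEGIN: in_txn=True, pending={}
Op 2: UPDATE c=27 (pending; pending now {c=27})
Op 3: COMMIT: merged ['c'] into committed; committed now {b=14, c=27}
Op 4: UPDATE c=13 (auto-commit; committed c=13)
Op 5: UPDATE b=22 (auto-commit; committed b=22)
Op 6: BEGIN: in_txn=True, pending={}
Op 7: UPDATE c=10 (pending; pending now {c=10})
Op 8: ROLLBACK: discarded pending ['c']; in_txn=False
Op 9: UPDATE b=14 (auto-commit; committed b=14)
ROLLBACK at op 8 discards: ['c']

Answer: c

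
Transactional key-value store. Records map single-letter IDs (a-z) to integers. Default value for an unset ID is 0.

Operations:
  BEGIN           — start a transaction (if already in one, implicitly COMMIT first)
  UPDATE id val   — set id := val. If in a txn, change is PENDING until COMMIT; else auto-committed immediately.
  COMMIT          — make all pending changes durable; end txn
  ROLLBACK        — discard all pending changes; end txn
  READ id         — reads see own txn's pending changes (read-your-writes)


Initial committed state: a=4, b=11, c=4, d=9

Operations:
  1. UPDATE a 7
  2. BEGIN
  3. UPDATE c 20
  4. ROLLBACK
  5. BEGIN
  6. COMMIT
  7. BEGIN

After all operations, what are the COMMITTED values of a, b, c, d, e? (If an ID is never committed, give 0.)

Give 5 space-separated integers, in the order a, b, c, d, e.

Answer: 7 11 4 9 0

Derivation:
Initial committed: {a=4, b=11, c=4, d=9}
Op 1: UPDATE a=7 (auto-commit; committed a=7)
Op 2: BEGIN: in_txn=True, pending={}
Op 3: UPDATE c=20 (pending; pending now {c=20})
Op 4: ROLLBACK: discarded pending ['c']; in_txn=False
Op 5: BEGIN: in_txn=True, pending={}
Op 6: COMMIT: merged [] into committed; committed now {a=7, b=11, c=4, d=9}
Op 7: BEGIN: in_txn=True, pending={}
Final committed: {a=7, b=11, c=4, d=9}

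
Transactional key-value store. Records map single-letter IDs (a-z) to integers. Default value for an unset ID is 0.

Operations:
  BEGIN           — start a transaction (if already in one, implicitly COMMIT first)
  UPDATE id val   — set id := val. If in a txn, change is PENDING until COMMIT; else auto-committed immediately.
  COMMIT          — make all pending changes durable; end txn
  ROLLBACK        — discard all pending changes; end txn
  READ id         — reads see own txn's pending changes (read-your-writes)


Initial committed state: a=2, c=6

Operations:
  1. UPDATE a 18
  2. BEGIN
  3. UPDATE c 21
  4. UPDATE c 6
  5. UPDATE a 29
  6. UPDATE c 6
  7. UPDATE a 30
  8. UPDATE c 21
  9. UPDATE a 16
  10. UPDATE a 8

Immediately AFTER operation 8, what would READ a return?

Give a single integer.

Initial committed: {a=2, c=6}
Op 1: UPDATE a=18 (auto-commit; committed a=18)
Op 2: BEGIN: in_txn=True, pending={}
Op 3: UPDATE c=21 (pending; pending now {c=21})
Op 4: UPDATE c=6 (pending; pending now {c=6})
Op 5: UPDATE a=29 (pending; pending now {a=29, c=6})
Op 6: UPDATE c=6 (pending; pending now {a=29, c=6})
Op 7: UPDATE a=30 (pending; pending now {a=30, c=6})
Op 8: UPDATE c=21 (pending; pending now {a=30, c=21})
After op 8: visible(a) = 30 (pending={a=30, c=21}, committed={a=18, c=6})

Answer: 30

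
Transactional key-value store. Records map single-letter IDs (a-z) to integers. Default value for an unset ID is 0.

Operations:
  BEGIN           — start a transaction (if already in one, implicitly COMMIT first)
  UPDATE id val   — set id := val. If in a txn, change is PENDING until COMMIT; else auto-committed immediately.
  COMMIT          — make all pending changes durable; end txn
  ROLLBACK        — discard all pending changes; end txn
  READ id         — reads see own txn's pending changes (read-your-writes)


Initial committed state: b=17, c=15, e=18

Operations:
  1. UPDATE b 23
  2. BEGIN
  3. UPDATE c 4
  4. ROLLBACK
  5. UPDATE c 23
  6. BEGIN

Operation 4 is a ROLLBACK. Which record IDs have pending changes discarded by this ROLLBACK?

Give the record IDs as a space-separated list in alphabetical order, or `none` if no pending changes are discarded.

Initial committed: {b=17, c=15, e=18}
Op 1: UPDATE b=23 (auto-commit; committed b=23)
Op 2: BEGIN: in_txn=True, pending={}
Op 3: UPDATE c=4 (pending; pending now {c=4})
Op 4: ROLLBACK: discarded pending ['c']; in_txn=False
Op 5: UPDATE c=23 (auto-commit; committed c=23)
Op 6: BEGIN: in_txn=True, pending={}
ROLLBACK at op 4 discards: ['c']

Answer: c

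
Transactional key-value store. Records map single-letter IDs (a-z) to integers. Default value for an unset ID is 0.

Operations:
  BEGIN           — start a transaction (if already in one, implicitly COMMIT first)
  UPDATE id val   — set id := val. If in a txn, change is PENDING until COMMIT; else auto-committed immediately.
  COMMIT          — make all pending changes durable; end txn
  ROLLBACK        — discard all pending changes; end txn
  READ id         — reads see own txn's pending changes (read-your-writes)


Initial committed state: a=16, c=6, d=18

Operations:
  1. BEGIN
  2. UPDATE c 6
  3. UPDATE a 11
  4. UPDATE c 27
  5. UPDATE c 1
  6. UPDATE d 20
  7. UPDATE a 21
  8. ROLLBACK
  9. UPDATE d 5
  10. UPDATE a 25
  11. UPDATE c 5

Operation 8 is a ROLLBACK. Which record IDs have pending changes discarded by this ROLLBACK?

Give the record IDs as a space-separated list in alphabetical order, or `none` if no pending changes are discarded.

Answer: a c d

Derivation:
Initial committed: {a=16, c=6, d=18}
Op 1: BEGIN: in_txn=True, pending={}
Op 2: UPDATE c=6 (pending; pending now {c=6})
Op 3: UPDATE a=11 (pending; pending now {a=11, c=6})
Op 4: UPDATE c=27 (pending; pending now {a=11, c=27})
Op 5: UPDATE c=1 (pending; pending now {a=11, c=1})
Op 6: UPDATE d=20 (pending; pending now {a=11, c=1, d=20})
Op 7: UPDATE a=21 (pending; pending now {a=21, c=1, d=20})
Op 8: ROLLBACK: discarded pending ['a', 'c', 'd']; in_txn=False
Op 9: UPDATE d=5 (auto-commit; committed d=5)
Op 10: UPDATE a=25 (auto-commit; committed a=25)
Op 11: UPDATE c=5 (auto-commit; committed c=5)
ROLLBACK at op 8 discards: ['a', 'c', 'd']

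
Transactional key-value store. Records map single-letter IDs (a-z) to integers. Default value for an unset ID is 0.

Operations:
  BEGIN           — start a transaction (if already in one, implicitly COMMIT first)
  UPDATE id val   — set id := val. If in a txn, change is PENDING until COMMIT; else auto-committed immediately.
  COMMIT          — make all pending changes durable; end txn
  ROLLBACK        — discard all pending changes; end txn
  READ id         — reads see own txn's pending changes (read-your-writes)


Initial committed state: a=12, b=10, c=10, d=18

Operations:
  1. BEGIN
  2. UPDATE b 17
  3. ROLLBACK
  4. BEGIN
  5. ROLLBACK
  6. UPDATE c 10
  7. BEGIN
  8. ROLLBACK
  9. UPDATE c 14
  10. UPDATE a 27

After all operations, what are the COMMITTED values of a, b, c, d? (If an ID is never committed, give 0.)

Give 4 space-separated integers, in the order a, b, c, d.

Initial committed: {a=12, b=10, c=10, d=18}
Op 1: BEGIN: in_txn=True, pending={}
Op 2: UPDATE b=17 (pending; pending now {b=17})
Op 3: ROLLBACK: discarded pending ['b']; in_txn=False
Op 4: BEGIN: in_txn=True, pending={}
Op 5: ROLLBACK: discarded pending []; in_txn=False
Op 6: UPDATE c=10 (auto-commit; committed c=10)
Op 7: BEGIN: in_txn=True, pending={}
Op 8: ROLLBACK: discarded pending []; in_txn=False
Op 9: UPDATE c=14 (auto-commit; committed c=14)
Op 10: UPDATE a=27 (auto-commit; committed a=27)
Final committed: {a=27, b=10, c=14, d=18}

Answer: 27 10 14 18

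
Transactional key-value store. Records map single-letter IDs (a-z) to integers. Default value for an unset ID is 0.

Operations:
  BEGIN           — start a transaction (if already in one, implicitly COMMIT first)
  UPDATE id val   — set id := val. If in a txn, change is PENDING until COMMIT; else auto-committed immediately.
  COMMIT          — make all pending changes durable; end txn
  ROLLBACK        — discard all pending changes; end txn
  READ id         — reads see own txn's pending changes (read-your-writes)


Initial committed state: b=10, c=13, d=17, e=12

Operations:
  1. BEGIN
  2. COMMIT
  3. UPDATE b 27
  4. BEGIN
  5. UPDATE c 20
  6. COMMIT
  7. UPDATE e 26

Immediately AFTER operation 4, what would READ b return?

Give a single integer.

Initial committed: {b=10, c=13, d=17, e=12}
Op 1: BEGIN: in_txn=True, pending={}
Op 2: COMMIT: merged [] into committed; committed now {b=10, c=13, d=17, e=12}
Op 3: UPDATE b=27 (auto-commit; committed b=27)
Op 4: BEGIN: in_txn=True, pending={}
After op 4: visible(b) = 27 (pending={}, committed={b=27, c=13, d=17, e=12})

Answer: 27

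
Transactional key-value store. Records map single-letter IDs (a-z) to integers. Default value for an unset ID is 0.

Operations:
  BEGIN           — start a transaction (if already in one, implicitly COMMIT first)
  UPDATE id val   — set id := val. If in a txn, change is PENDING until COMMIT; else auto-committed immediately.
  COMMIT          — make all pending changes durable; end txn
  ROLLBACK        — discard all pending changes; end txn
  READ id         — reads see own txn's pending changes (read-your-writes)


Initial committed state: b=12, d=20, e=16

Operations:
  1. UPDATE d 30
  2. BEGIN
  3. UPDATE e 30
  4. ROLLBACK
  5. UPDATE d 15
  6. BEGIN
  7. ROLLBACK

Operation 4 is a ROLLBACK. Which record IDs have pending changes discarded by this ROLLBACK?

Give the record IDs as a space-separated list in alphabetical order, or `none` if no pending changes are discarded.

Answer: e

Derivation:
Initial committed: {b=12, d=20, e=16}
Op 1: UPDATE d=30 (auto-commit; committed d=30)
Op 2: BEGIN: in_txn=True, pending={}
Op 3: UPDATE e=30 (pending; pending now {e=30})
Op 4: ROLLBACK: discarded pending ['e']; in_txn=False
Op 5: UPDATE d=15 (auto-commit; committed d=15)
Op 6: BEGIN: in_txn=True, pending={}
Op 7: ROLLBACK: discarded pending []; in_txn=False
ROLLBACK at op 4 discards: ['e']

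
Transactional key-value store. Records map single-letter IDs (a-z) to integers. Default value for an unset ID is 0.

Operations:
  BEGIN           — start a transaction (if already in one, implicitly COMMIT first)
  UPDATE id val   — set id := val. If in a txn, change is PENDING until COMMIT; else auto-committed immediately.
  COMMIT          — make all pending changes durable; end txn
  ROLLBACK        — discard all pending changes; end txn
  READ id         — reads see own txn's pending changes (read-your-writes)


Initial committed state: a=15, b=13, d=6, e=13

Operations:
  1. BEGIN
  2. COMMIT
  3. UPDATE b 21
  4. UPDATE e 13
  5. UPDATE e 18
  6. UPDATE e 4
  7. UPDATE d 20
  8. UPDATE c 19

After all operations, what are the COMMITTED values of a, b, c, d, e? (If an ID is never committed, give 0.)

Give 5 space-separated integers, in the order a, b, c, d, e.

Answer: 15 21 19 20 4

Derivation:
Initial committed: {a=15, b=13, d=6, e=13}
Op 1: BEGIN: in_txn=True, pending={}
Op 2: COMMIT: merged [] into committed; committed now {a=15, b=13, d=6, e=13}
Op 3: UPDATE b=21 (auto-commit; committed b=21)
Op 4: UPDATE e=13 (auto-commit; committed e=13)
Op 5: UPDATE e=18 (auto-commit; committed e=18)
Op 6: UPDATE e=4 (auto-commit; committed e=4)
Op 7: UPDATE d=20 (auto-commit; committed d=20)
Op 8: UPDATE c=19 (auto-commit; committed c=19)
Final committed: {a=15, b=21, c=19, d=20, e=4}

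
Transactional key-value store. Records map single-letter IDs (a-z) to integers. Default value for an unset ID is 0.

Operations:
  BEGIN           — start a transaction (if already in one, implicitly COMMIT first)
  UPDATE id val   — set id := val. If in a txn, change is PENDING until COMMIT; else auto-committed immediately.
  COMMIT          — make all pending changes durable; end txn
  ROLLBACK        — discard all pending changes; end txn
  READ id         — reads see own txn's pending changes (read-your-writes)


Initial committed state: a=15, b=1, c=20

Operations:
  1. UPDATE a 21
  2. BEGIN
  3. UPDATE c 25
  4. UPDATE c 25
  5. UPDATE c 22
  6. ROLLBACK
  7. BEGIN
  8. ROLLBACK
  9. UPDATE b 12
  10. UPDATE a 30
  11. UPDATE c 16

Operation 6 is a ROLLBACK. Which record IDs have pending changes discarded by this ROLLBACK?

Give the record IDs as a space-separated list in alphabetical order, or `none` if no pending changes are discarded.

Initial committed: {a=15, b=1, c=20}
Op 1: UPDATE a=21 (auto-commit; committed a=21)
Op 2: BEGIN: in_txn=True, pending={}
Op 3: UPDATE c=25 (pending; pending now {c=25})
Op 4: UPDATE c=25 (pending; pending now {c=25})
Op 5: UPDATE c=22 (pending; pending now {c=22})
Op 6: ROLLBACK: discarded pending ['c']; in_txn=False
Op 7: BEGIN: in_txn=True, pending={}
Op 8: ROLLBACK: discarded pending []; in_txn=False
Op 9: UPDATE b=12 (auto-commit; committed b=12)
Op 10: UPDATE a=30 (auto-commit; committed a=30)
Op 11: UPDATE c=16 (auto-commit; committed c=16)
ROLLBACK at op 6 discards: ['c']

Answer: c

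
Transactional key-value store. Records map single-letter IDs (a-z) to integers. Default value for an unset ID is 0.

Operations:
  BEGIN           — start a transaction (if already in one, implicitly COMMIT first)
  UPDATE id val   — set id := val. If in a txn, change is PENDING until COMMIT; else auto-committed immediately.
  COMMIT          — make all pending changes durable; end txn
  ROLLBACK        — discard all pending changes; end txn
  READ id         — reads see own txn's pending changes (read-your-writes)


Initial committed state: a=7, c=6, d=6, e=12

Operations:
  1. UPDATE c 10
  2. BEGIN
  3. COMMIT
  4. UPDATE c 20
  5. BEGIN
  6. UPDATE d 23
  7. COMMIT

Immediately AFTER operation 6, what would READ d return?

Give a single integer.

Answer: 23

Derivation:
Initial committed: {a=7, c=6, d=6, e=12}
Op 1: UPDATE c=10 (auto-commit; committed c=10)
Op 2: BEGIN: in_txn=True, pending={}
Op 3: COMMIT: merged [] into committed; committed now {a=7, c=10, d=6, e=12}
Op 4: UPDATE c=20 (auto-commit; committed c=20)
Op 5: BEGIN: in_txn=True, pending={}
Op 6: UPDATE d=23 (pending; pending now {d=23})
After op 6: visible(d) = 23 (pending={d=23}, committed={a=7, c=20, d=6, e=12})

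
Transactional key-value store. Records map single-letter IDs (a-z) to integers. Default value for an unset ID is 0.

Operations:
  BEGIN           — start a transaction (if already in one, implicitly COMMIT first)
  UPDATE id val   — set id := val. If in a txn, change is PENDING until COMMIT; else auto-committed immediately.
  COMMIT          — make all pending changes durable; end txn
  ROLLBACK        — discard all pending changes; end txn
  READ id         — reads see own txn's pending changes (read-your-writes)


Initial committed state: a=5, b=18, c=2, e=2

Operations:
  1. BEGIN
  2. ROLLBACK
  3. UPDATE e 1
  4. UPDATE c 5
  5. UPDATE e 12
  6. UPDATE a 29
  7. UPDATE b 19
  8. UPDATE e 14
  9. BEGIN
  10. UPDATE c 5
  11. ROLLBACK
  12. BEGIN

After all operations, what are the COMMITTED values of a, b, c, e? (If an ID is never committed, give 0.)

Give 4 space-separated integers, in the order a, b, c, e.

Answer: 29 19 5 14

Derivation:
Initial committed: {a=5, b=18, c=2, e=2}
Op 1: BEGIN: in_txn=True, pending={}
Op 2: ROLLBACK: discarded pending []; in_txn=False
Op 3: UPDATE e=1 (auto-commit; committed e=1)
Op 4: UPDATE c=5 (auto-commit; committed c=5)
Op 5: UPDATE e=12 (auto-commit; committed e=12)
Op 6: UPDATE a=29 (auto-commit; committed a=29)
Op 7: UPDATE b=19 (auto-commit; committed b=19)
Op 8: UPDATE e=14 (auto-commit; committed e=14)
Op 9: BEGIN: in_txn=True, pending={}
Op 10: UPDATE c=5 (pending; pending now {c=5})
Op 11: ROLLBACK: discarded pending ['c']; in_txn=False
Op 12: BEGIN: in_txn=True, pending={}
Final committed: {a=29, b=19, c=5, e=14}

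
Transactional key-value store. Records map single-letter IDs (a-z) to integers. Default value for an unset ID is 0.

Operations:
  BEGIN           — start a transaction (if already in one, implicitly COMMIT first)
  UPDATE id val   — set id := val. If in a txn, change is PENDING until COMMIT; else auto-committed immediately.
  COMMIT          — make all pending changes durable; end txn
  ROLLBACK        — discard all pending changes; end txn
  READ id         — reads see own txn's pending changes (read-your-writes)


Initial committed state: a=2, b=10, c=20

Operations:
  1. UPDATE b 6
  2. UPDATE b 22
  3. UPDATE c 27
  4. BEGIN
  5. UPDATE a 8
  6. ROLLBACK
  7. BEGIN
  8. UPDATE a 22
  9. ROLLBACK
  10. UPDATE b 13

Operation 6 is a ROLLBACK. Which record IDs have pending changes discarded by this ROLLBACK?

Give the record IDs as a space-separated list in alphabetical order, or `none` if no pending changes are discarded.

Answer: a

Derivation:
Initial committed: {a=2, b=10, c=20}
Op 1: UPDATE b=6 (auto-commit; committed b=6)
Op 2: UPDATE b=22 (auto-commit; committed b=22)
Op 3: UPDATE c=27 (auto-commit; committed c=27)
Op 4: BEGIN: in_txn=True, pending={}
Op 5: UPDATE a=8 (pending; pending now {a=8})
Op 6: ROLLBACK: discarded pending ['a']; in_txn=False
Op 7: BEGIN: in_txn=True, pending={}
Op 8: UPDATE a=22 (pending; pending now {a=22})
Op 9: ROLLBACK: discarded pending ['a']; in_txn=False
Op 10: UPDATE b=13 (auto-commit; committed b=13)
ROLLBACK at op 6 discards: ['a']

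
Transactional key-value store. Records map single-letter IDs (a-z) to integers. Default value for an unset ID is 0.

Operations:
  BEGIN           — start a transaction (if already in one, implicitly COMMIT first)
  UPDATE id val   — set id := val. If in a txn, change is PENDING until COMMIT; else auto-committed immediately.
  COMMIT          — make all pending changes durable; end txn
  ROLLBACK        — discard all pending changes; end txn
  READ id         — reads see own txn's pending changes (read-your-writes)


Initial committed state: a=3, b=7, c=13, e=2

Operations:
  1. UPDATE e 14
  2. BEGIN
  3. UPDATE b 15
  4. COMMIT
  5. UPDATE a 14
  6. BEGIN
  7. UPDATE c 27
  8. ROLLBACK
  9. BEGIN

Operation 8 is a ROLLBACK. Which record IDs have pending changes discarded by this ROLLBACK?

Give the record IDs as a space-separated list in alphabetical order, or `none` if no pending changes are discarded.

Answer: c

Derivation:
Initial committed: {a=3, b=7, c=13, e=2}
Op 1: UPDATE e=14 (auto-commit; committed e=14)
Op 2: BEGIN: in_txn=True, pending={}
Op 3: UPDATE b=15 (pending; pending now {b=15})
Op 4: COMMIT: merged ['b'] into committed; committed now {a=3, b=15, c=13, e=14}
Op 5: UPDATE a=14 (auto-commit; committed a=14)
Op 6: BEGIN: in_txn=True, pending={}
Op 7: UPDATE c=27 (pending; pending now {c=27})
Op 8: ROLLBACK: discarded pending ['c']; in_txn=False
Op 9: BEGIN: in_txn=True, pending={}
ROLLBACK at op 8 discards: ['c']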